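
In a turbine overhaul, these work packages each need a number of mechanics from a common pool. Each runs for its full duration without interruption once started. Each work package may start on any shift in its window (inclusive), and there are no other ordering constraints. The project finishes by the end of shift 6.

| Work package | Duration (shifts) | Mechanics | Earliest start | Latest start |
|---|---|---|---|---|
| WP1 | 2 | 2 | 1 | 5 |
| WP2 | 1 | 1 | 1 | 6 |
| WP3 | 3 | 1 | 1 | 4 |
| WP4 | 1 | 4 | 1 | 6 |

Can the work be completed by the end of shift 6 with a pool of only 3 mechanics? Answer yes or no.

no

The minimum achievable peak is 4; 3 < 4, so no feasible schedule stays within the cap.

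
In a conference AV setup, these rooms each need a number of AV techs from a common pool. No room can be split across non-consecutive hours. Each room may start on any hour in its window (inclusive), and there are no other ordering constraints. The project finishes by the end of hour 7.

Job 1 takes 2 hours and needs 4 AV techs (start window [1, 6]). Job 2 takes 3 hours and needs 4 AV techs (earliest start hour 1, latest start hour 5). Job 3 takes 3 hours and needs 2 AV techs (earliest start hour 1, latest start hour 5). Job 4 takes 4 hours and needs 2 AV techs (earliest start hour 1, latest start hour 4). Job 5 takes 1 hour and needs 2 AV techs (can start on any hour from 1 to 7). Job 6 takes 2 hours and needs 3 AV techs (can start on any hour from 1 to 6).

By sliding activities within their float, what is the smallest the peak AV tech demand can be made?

7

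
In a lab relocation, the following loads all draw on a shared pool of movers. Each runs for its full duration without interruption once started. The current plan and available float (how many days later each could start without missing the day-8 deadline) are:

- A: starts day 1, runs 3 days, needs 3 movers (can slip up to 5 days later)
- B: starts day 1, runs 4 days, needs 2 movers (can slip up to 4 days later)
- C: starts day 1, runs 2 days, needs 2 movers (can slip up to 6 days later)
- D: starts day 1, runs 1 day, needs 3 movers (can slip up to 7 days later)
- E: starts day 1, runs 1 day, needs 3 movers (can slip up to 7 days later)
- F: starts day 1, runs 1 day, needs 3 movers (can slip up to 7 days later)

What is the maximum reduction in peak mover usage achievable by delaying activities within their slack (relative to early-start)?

Early-start peak: d1:16  d2:7  d3:5  d4:2  d5:0  d6:0  d7:0  d8:0 ⇒ 16.
Leveled (A@1, B@1, C@4, D@5, E@6, F@7): d1:5  d2:5  d3:5  d4:4  d5:5  d6:3  d7:3  d8:0 ⇒ 5.
Reduction 16 − 5 = 11.

11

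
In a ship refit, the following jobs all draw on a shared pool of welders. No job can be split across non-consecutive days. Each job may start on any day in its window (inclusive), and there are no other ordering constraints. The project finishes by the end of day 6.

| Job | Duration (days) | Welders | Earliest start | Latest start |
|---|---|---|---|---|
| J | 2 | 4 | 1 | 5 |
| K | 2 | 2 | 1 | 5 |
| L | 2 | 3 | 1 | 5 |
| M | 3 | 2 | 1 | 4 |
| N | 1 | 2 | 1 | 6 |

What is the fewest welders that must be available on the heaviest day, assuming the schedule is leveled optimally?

Early-start (J@1, K@1, L@1, M@1, N@1) gives peak 13: d1:13  d2:11  d3:2  d4:0  d5:0  d6:0.
Shift K→3, L→5, M→3, N→6.
Schedule J@1, K@3, L@5, M@3, N@6: d1:4  d2:4  d3:4  d4:4  d5:5  d6:5 — peak 5.
Total welder-days = 26 over 6 days ⇒ peak ≥ ⌈26/6⌉ = 5, so 5 is optimal.

5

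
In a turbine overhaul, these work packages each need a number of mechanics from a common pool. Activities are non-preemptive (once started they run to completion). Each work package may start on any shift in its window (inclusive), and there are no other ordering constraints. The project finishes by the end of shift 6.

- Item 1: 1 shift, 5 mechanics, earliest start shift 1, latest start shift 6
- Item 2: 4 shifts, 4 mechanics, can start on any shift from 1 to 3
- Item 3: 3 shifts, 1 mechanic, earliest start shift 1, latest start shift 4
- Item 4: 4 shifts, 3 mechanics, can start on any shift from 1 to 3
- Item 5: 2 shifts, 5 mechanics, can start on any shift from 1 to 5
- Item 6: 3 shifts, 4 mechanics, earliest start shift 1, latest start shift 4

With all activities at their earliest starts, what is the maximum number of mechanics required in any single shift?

22

Early-start schedule: Item 1@1, Item 2@1, Item 3@1, Item 4@1, Item 5@1, Item 6@1.
Load per shift: shift 1: 22, shift 2: 17, shift 3: 12, shift 4: 7, shift 5: 0, shift 6: 0.
Peak is 22.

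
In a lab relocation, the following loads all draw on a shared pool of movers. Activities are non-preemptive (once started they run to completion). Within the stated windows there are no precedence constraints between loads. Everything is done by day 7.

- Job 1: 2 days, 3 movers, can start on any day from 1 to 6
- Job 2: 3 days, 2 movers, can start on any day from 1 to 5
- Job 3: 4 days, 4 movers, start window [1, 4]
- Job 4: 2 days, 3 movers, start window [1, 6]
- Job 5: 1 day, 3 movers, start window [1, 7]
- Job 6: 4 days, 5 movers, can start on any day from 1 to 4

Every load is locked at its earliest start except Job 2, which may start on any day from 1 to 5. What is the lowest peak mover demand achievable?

Job 2@1: d1:20  d2:17  d3:11  d4:9  d5:0  d6:0  d7:0 → peak 20
Job 2@2: d1:18  d2:17  d3:11  d4:11  d5:0  d6:0  d7:0 → peak 18
Job 2@3: d1:18  d2:15  d3:11  d4:11  d5:2  d6:0  d7:0 → peak 18
Job 2@4: d1:18  d2:15  d3:9  d4:11  d5:2  d6:2  d7:0 → peak 18
Job 2@5: d1:18  d2:15  d3:9  d4:9  d5:2  d6:2  d7:2 → peak 18
Best is Job 2@2, peak 18.

18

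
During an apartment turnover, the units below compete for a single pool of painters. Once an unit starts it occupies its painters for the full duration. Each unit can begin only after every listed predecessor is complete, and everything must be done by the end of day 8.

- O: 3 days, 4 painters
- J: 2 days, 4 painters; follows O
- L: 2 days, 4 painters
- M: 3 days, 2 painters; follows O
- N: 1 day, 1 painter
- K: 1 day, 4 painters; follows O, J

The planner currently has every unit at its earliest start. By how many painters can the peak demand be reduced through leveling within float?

3

Early-start peak: d1:9  d2:8  d3:4  d4:6  d5:6  d6:6  d7:0  d8:0 ⇒ 9.
Leveled (O@1, J@4, L@6, M@4, N@1, K@8): d1:5  d2:4  d3:4  d4:6  d5:6  d6:6  d7:4  d8:4 ⇒ 6.
Reduction 9 − 6 = 3.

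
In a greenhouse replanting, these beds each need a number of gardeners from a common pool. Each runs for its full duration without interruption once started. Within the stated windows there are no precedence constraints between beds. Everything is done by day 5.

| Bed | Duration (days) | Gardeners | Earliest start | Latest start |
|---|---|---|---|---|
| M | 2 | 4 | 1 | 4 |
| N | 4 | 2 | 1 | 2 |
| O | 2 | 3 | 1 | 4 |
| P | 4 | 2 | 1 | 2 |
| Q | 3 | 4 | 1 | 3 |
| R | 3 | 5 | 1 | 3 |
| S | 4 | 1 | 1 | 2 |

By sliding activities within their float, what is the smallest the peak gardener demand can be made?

Early-start (M@1, N@1, O@1, P@1, Q@1, R@1, S@1) gives peak 21: d1:21  d2:21  d3:14  d4:5  d5:0.
Shift Q→3, R→3.
Schedule M@1, N@1, O@1, P@1, Q@3, R@3, S@1: d1:12  d2:12  d3:14  d4:14  d5:9 — peak 14.

14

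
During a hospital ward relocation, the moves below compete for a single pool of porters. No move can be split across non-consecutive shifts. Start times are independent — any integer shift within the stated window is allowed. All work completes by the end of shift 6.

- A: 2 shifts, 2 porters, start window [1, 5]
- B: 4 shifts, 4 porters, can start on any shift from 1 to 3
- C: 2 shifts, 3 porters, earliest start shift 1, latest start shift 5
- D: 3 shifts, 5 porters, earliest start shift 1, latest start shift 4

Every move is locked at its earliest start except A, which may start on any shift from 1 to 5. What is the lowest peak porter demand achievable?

12

A@1: s1:14  s2:14  s3:9  s4:4  s5:0  s6:0 → peak 14
A@2: s1:12  s2:14  s3:11  s4:4  s5:0  s6:0 → peak 14
A@3: s1:12  s2:12  s3:11  s4:6  s5:0  s6:0 → peak 12
A@4: s1:12  s2:12  s3:9  s4:6  s5:2  s6:0 → peak 12
A@5: s1:12  s2:12  s3:9  s4:4  s5:2  s6:2 → peak 12
Best is A@3, peak 12.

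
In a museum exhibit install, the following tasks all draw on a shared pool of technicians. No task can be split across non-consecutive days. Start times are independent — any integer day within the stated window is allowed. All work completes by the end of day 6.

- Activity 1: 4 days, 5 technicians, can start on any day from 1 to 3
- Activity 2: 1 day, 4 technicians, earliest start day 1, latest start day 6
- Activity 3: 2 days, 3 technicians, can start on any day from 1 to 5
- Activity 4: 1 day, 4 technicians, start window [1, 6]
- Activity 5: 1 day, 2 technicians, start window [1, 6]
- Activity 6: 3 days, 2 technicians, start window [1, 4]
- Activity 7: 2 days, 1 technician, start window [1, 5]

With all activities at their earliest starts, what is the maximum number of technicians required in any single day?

21

Early-start schedule: Activity 1@1, Activity 2@1, Activity 3@1, Activity 4@1, Activity 5@1, Activity 6@1, Activity 7@1.
Load per day: day 1: 21, day 2: 11, day 3: 7, day 4: 5, day 5: 0, day 6: 0.
Peak is 21.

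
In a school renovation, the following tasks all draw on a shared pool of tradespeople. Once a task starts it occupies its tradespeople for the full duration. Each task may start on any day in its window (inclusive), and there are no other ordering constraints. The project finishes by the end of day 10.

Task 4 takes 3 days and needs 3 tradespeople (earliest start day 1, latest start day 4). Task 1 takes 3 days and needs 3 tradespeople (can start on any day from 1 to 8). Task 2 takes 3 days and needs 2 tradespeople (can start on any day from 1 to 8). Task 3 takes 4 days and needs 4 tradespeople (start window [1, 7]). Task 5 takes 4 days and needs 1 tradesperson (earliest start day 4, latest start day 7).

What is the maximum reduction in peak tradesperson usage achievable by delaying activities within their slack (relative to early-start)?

Early-start peak: d1:12  d2:12  d3:12  d4:5  d5:1  d6:1  d7:1  d8:0  d9:0  d10:0 ⇒ 12.
Leveled (Task 4@1, Task 1@4, Task 2@1, Task 3@7, Task 5@4): d1:5  d2:5  d3:5  d4:4  d5:4  d6:4  d7:5  d8:4  d9:4  d10:4 ⇒ 5.
Reduction 12 − 5 = 7.

7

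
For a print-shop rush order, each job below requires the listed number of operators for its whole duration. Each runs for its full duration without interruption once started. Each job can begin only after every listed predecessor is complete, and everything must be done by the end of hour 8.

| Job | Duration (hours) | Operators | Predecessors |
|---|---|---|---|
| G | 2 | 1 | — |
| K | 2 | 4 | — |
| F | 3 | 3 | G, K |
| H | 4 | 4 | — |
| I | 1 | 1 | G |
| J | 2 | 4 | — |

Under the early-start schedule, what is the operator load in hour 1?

13

At early start, hour 1 has: G, K, H, J.
Demand: 1 + 4 + 4 + 4 = 13.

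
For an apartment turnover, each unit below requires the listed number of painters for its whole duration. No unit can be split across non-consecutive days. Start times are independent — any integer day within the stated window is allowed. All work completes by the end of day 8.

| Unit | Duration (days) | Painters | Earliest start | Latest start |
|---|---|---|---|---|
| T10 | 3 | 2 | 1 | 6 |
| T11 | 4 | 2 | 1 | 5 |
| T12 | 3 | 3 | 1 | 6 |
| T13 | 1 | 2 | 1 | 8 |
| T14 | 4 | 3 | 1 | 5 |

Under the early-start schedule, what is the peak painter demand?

12

Early-start schedule: T10@1, T11@1, T12@1, T13@1, T14@1.
Load per day: day 1: 12, day 2: 10, day 3: 10, day 4: 5, day 5: 0, day 6: 0, day 7: 0, day 8: 0.
Peak is 12.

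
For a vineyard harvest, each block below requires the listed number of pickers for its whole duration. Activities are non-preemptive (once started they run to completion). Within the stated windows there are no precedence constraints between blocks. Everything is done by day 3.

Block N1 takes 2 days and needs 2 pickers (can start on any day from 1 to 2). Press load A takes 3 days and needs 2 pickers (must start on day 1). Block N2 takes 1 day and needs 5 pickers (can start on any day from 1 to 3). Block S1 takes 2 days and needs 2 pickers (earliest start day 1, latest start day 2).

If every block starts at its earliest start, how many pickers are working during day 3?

2

At early start, day 3 has: Press load A.
Demand: 2 = 2.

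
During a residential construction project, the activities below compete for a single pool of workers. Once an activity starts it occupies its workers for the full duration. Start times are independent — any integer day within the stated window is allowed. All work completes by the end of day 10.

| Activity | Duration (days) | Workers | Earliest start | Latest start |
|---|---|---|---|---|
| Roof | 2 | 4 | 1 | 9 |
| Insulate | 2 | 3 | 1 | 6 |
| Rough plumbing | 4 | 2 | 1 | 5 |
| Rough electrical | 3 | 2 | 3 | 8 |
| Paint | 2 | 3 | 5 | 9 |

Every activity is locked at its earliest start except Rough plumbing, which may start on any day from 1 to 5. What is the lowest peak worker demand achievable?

7

Rough plumbing@1: d1:9  d2:9  d3:4  d4:4  d5:5  d6:3  d7:0  d8:0  d9:0  d10:0 → peak 9
Rough plumbing@2: d1:7  d2:9  d3:4  d4:4  d5:7  d6:3  d7:0  d8:0  d9:0  d10:0 → peak 9
Rough plumbing@3: d1:7  d2:7  d3:4  d4:4  d5:7  d6:5  d7:0  d8:0  d9:0  d10:0 → peak 7
Rough plumbing@4: d1:7  d2:7  d3:2  d4:4  d5:7  d6:5  d7:2  d8:0  d9:0  d10:0 → peak 7
Rough plumbing@5: d1:7  d2:7  d3:2  d4:2  d5:7  d6:5  d7:2  d8:2  d9:0  d10:0 → peak 7
Best is Rough plumbing@3, peak 7.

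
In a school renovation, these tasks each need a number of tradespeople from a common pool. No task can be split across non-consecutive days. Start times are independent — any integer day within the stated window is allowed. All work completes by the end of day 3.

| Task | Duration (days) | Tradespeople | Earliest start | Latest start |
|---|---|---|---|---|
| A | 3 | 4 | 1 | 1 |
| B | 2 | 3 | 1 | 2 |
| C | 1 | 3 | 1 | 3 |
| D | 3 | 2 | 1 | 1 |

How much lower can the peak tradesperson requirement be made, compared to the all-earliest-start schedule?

Early-start peak: d1:12  d2:9  d3:6 ⇒ 12.
Leveled (A@1, B@1, C@3, D@1): d1:9  d2:9  d3:9 ⇒ 9.
Reduction 12 − 9 = 3.

3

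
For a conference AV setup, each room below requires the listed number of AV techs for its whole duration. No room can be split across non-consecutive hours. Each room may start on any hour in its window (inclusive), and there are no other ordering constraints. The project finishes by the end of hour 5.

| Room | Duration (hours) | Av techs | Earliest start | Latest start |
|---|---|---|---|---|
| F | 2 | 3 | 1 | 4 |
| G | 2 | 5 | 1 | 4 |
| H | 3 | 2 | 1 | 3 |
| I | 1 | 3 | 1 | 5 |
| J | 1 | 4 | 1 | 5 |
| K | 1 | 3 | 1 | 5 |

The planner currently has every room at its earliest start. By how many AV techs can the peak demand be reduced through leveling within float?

13

Early-start peak: h1:20  h2:10  h3:2  h4:0  h5:0 ⇒ 20.
Leveled (F@1, G@3, H@2, I@1, J@5, K@5): h1:6  h2:5  h3:7  h4:7  h5:7 ⇒ 7.
Reduction 20 − 7 = 13.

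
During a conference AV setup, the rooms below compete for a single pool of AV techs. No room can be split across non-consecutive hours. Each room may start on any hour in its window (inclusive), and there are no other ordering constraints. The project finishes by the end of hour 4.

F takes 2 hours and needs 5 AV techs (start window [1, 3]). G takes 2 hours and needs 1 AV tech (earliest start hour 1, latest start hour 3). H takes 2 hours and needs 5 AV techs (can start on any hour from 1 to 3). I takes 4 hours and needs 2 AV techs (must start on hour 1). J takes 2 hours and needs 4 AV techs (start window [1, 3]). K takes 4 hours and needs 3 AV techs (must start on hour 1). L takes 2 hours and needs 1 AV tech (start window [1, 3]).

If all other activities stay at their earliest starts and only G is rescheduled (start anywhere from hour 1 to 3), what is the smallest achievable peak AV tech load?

20

G@1: h1:21  h2:21  h3:5  h4:5 → peak 21
G@2: h1:20  h2:21  h3:6  h4:5 → peak 21
G@3: h1:20  h2:20  h3:6  h4:6 → peak 20
Best is G@3, peak 20.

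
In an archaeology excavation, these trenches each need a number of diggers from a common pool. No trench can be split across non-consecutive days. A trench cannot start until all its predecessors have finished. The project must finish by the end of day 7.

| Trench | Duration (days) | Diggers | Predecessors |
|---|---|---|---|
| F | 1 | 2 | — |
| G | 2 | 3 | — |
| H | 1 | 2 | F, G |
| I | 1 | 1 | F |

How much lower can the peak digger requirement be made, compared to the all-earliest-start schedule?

2

Early-start peak: d1:5  d2:4  d3:2  d4:0  d5:0  d6:0  d7:0 ⇒ 5.
Leveled (F@1, G@2, H@4, I@4): d1:2  d2:3  d3:3  d4:3  d5:0  d6:0  d7:0 ⇒ 3.
Reduction 5 − 3 = 2.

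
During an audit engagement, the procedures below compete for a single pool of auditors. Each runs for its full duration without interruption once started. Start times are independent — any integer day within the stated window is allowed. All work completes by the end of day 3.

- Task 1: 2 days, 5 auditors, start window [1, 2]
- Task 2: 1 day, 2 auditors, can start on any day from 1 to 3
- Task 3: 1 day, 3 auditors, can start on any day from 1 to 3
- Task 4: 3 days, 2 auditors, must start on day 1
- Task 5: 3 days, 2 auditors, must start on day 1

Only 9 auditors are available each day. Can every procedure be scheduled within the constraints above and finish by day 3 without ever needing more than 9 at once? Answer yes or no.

yes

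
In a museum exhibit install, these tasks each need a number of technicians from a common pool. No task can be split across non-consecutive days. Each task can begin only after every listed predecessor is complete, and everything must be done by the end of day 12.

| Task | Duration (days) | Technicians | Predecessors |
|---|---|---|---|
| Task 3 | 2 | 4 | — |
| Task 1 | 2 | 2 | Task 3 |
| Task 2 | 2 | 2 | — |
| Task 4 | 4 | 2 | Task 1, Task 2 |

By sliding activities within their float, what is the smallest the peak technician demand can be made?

4

Early-start (Task 3@1, Task 1@3, Task 2@1, Task 4@5) gives peak 6: d1:6  d2:6  d3:2  d4:2  d5:2  d6:2  d7:2  d8:2  d9:0  d10:0  d11:0  d12:0.
Shift Task 2→3.
Schedule Task 3@1, Task 1@3, Task 2@3, Task 4@5: d1:4  d2:4  d3:4  d4:4  d5:2  d6:2  d7:2  d8:2  d9:0  d10:0  d11:0  d12:0 — peak 4.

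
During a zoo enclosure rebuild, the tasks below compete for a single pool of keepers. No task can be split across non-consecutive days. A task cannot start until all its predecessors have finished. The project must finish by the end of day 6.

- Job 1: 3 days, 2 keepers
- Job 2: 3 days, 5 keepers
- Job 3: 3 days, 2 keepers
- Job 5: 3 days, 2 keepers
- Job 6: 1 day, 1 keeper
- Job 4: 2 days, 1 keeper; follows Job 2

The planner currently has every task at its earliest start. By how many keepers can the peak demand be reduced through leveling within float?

5

Early-start peak: d1:12  d2:11  d3:11  d4:1  d5:1  d6:0 ⇒ 12.
Leveled (Job 1@1, Job 2@1, Job 3@4, Job 5@4, Job 6@4, Job 4@4): d1:7  d2:7  d3:7  d4:6  d5:5  d6:4 ⇒ 7.
Reduction 12 − 7 = 5.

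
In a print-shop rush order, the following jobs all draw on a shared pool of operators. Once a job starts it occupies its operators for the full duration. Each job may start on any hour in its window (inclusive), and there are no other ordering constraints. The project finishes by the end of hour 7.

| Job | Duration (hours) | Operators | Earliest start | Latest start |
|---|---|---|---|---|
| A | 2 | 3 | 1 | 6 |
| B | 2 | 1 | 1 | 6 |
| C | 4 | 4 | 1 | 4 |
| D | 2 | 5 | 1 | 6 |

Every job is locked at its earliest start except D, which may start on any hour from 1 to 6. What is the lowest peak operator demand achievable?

D@1: h1:13  h2:13  h3:4  h4:4  h5:0  h6:0  h7:0 → peak 13
D@2: h1:8  h2:13  h3:9  h4:4  h5:0  h6:0  h7:0 → peak 13
D@3: h1:8  h2:8  h3:9  h4:9  h5:0  h6:0  h7:0 → peak 9
D@4: h1:8  h2:8  h3:4  h4:9  h5:5  h6:0  h7:0 → peak 9
D@5: h1:8  h2:8  h3:4  h4:4  h5:5  h6:5  h7:0 → peak 8
D@6: h1:8  h2:8  h3:4  h4:4  h5:0  h6:5  h7:5 → peak 8
Best is D@5, peak 8.

8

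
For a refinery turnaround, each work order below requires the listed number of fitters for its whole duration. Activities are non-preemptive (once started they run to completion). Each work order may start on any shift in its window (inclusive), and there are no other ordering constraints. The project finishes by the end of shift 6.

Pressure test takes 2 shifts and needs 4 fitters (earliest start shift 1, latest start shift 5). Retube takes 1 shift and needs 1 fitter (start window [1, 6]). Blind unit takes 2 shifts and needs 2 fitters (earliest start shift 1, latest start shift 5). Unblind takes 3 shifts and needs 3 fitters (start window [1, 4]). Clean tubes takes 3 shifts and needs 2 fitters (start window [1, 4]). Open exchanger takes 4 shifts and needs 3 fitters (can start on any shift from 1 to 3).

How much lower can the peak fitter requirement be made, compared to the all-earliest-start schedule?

8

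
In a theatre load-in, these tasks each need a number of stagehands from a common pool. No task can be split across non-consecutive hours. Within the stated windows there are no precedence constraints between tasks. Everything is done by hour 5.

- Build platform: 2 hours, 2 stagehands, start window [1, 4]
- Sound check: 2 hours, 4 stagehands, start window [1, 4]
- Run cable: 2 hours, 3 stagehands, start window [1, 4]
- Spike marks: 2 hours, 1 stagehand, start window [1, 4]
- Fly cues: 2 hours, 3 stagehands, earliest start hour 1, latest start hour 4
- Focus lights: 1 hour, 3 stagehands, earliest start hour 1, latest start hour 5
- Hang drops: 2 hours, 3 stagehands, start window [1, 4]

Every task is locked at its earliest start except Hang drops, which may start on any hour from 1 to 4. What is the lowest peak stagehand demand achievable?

16

Hang drops@1: h1:19  h2:16  h3:0  h4:0  h5:0 → peak 19
Hang drops@2: h1:16  h2:16  h3:3  h4:0  h5:0 → peak 16
Hang drops@3: h1:16  h2:13  h3:3  h4:3  h5:0 → peak 16
Hang drops@4: h1:16  h2:13  h3:0  h4:3  h5:3 → peak 16
Best is Hang drops@2, peak 16.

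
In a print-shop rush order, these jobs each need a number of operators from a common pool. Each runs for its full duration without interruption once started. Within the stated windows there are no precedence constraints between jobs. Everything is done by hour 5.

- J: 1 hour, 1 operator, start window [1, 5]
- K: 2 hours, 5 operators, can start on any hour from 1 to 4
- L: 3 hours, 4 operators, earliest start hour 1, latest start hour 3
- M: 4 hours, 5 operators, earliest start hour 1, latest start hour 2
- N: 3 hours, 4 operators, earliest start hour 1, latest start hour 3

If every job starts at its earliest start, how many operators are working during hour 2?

18

At early start, hour 2 has: K, L, M, N.
Demand: 5 + 4 + 5 + 4 = 18.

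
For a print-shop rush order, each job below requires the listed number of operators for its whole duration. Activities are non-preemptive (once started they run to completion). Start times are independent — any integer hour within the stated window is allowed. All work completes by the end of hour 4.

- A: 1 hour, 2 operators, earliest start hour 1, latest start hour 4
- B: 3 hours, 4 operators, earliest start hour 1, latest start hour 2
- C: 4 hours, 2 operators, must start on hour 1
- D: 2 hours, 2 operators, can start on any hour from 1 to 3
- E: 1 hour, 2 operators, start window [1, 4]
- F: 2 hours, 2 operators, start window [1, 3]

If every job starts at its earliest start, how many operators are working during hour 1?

14

At early start, hour 1 has: A, B, C, D, E, F.
Demand: 2 + 4 + 2 + 2 + 2 + 2 = 14.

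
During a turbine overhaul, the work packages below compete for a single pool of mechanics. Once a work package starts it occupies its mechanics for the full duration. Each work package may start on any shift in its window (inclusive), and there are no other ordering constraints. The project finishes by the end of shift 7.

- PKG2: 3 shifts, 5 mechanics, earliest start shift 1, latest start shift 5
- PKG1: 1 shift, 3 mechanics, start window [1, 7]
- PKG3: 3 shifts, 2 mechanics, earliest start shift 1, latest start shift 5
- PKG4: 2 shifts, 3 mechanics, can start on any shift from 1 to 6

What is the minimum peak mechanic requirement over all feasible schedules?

Early-start (PKG2@1, PKG1@1, PKG3@1, PKG4@1) gives peak 13: s1:13  s2:10  s3:7  s4:0  s5:0  s6:0  s7:0.
Shift PKG1→4, PKG3→4, PKG4→5.
Schedule PKG2@1, PKG1@4, PKG3@4, PKG4@5: s1:5  s2:5  s3:5  s4:5  s5:5  s6:5  s7:0 — peak 5.
Total mechanic-shifts = 30 over 7 shifts ⇒ peak ≥ ⌈30/7⌉ = 5, so 5 is optimal.

5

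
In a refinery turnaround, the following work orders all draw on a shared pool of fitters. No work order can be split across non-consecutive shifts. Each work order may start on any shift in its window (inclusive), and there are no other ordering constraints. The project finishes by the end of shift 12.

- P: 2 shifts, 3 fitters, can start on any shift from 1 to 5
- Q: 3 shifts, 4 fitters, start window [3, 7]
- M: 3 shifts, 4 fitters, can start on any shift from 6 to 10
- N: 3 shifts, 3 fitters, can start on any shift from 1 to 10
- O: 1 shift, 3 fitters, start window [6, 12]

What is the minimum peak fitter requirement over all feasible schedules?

Early-start (P@1, Q@3, M@6, N@1, O@6) gives peak 7: s1:6  s2:6  s3:7  s4:4  s5:4  s6:7  s7:4  s8:4  s9:0  s10:0  s11:0  s12:0.
Shift N→9, O→12.
Schedule P@1, Q@3, M@6, N@9, O@12: s1:3  s2:3  s3:4  s4:4  s5:4  s6:4  s7:4  s8:4  s9:3  s10:3  s11:3  s12:3 — peak 4.
Total fitter-shifts = 42 over 12 shifts ⇒ peak ≥ ⌈42/12⌉ = 4, so 4 is optimal.

4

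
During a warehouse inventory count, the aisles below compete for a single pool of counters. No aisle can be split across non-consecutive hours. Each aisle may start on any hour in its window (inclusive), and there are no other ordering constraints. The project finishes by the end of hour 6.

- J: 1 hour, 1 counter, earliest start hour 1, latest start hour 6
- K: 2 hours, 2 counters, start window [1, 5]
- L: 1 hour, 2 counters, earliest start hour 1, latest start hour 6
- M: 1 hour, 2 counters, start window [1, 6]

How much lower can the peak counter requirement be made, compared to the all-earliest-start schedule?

Early-start peak: h1:7  h2:2  h3:0  h4:0  h5:0  h6:0 ⇒ 7.
Leveled (J@1, K@2, L@4, M@5): h1:1  h2:2  h3:2  h4:2  h5:2  h6:0 ⇒ 2.
Reduction 7 − 2 = 5.

5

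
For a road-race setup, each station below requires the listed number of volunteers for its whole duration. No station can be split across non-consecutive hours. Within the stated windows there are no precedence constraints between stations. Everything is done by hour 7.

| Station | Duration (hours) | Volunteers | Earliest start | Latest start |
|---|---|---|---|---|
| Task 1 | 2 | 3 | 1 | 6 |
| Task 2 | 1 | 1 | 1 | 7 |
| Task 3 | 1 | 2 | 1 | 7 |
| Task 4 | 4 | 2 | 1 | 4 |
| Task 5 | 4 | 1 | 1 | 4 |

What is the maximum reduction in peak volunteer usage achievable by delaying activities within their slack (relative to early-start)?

6

Early-start peak: h1:9  h2:6  h3:3  h4:3  h5:0  h6:0  h7:0 ⇒ 9.
Leveled (Task 1@1, Task 2@3, Task 3@3, Task 4@4, Task 5@4): h1:3  h2:3  h3:3  h4:3  h5:3  h6:3  h7:3 ⇒ 3.
Reduction 9 − 3 = 6.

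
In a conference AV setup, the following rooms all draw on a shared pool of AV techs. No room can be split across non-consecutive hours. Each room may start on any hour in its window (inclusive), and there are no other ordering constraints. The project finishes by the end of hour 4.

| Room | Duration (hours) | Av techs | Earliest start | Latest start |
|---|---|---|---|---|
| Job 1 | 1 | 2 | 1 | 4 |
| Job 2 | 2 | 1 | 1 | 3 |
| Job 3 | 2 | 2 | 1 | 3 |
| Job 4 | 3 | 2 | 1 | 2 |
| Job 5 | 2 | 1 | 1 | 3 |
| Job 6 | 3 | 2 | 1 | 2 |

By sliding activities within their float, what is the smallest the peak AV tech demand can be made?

Early-start (Job 1@1, Job 2@1, Job 3@1, Job 4@1, Job 5@1, Job 6@1) gives peak 10: h1:10  h2:8  h3:4  h4:0.
Shift Job 3→3, Job 6→2.
Schedule Job 1@1, Job 2@1, Job 3@3, Job 4@1, Job 5@1, Job 6@2: h1:6  h2:6  h3:6  h4:4 — peak 6.
Total AV tech-hours = 22 over 4 hours ⇒ peak ≥ ⌈22/4⌉ = 6, so 6 is optimal.

6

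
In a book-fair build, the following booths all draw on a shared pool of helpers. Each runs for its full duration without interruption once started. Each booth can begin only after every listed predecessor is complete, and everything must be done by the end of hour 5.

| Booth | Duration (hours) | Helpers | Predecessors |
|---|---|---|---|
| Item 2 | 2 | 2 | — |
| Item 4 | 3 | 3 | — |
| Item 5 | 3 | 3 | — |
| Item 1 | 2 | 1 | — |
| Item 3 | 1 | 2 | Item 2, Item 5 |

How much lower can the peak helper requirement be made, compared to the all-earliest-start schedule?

Early-start peak: h1:9  h2:9  h3:6  h4:2  h5:0 ⇒ 9.
Leveled (Item 2@1, Item 4@3, Item 5@1, Item 1@1, Item 3@4): h1:6  h2:6  h3:6  h4:5  h5:3 ⇒ 6.
Reduction 9 − 6 = 3.

3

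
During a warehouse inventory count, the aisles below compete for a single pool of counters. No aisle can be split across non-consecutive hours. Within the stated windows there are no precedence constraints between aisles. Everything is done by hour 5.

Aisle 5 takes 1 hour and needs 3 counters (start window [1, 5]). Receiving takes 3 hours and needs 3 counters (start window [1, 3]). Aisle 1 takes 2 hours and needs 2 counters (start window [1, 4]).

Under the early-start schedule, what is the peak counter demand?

8

Early-start schedule: Aisle 5@1, Receiving@1, Aisle 1@1.
Load per hour: hour 1: 8, hour 2: 5, hour 3: 3, hour 4: 0, hour 5: 0.
Peak is 8.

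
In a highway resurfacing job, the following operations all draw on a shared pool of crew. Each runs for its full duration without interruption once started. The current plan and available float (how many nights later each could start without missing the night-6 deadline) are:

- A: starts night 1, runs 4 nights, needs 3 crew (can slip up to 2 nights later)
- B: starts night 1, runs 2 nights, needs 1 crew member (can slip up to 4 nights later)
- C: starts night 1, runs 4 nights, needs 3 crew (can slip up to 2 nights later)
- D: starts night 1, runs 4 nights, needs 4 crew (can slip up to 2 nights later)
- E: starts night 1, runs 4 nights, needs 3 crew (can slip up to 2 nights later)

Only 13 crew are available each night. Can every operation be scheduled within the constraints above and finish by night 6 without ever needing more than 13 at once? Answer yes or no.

Schedule A@1, B@1, C@1, D@1, E@3: n1:11  n2:11  n3:13  n4:13  n5:3  n6:3 — peak 13 ≤ 13.

yes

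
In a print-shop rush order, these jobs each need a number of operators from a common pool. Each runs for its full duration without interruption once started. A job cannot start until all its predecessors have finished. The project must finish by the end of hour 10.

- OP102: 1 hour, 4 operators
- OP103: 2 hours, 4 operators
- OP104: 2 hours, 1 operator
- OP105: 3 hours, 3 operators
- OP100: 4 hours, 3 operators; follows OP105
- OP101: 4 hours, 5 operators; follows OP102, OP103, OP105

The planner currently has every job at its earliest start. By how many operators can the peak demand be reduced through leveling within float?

Early-start peak: h1:12  h2:8  h3:3  h4:8  h5:8  h6:8  h7:8  h8:0  h9:0  h10:0 ⇒ 12.
Leveled (OP102@1, OP103@1, OP104@2, OP105@2, OP100@5, OP101@5): h1:8  h2:8  h3:4  h4:3  h5:8  h6:8  h7:8  h8:8  h9:0  h10:0 ⇒ 8.
Reduction 12 − 8 = 4.

4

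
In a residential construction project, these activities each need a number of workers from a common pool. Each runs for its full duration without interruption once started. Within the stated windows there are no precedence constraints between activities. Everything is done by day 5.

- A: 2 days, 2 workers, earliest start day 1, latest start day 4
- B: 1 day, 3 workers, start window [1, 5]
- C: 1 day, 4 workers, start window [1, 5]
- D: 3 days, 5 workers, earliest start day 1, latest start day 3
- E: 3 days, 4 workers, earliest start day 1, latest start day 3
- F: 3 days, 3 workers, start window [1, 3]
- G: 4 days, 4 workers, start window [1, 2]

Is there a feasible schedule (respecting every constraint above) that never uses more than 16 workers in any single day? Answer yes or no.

yes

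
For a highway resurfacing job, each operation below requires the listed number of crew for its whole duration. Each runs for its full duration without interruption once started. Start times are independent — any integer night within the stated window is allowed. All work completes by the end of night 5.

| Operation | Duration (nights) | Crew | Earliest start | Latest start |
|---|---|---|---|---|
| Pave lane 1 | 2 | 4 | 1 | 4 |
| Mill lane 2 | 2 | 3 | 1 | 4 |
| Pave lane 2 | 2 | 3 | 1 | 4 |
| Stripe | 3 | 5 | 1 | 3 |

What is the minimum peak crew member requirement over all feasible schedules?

8

Early-start (Pave lane 1@1, Mill lane 2@1, Pave lane 2@1, Stripe@1) gives peak 15: n1:15  n2:15  n3:5  n4:0  n5:0.
Shift Pave lane 2→3, Stripe→3.
Schedule Pave lane 1@1, Mill lane 2@1, Pave lane 2@3, Stripe@3: n1:7  n2:7  n3:8  n4:8  n5:5 — peak 8.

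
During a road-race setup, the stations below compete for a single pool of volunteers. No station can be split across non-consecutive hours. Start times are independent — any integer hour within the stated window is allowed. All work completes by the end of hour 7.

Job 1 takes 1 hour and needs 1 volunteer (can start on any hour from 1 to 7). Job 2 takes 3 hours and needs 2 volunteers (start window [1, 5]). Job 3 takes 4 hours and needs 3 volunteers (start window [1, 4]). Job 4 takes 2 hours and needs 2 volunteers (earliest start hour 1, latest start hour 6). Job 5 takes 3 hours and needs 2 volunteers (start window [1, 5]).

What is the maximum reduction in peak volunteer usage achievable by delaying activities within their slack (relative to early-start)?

5

Early-start peak: h1:10  h2:9  h3:7  h4:3  h5:0  h6:0  h7:0 ⇒ 10.
Leveled (Job 1@1, Job 2@1, Job 3@2, Job 4@6, Job 5@4): h1:3  h2:5  h3:5  h4:5  h5:5  h6:4  h7:2 ⇒ 5.
Reduction 10 − 5 = 5.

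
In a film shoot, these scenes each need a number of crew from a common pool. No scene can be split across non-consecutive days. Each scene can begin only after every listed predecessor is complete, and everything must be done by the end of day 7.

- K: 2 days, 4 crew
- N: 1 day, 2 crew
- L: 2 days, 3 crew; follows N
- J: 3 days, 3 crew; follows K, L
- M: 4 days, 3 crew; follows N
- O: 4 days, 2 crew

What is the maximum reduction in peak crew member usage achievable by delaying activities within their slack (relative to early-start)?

4

Early-start peak: d1:8  d2:12  d3:8  d4:8  d5:6  d6:3  d7:0 ⇒ 12.
Leveled (K@1, N@1, L@2, J@4, M@3, O@3): d1:6  d2:7  d3:8  d4:8  d5:8  d6:8  d7:0 ⇒ 8.
Reduction 12 − 8 = 4.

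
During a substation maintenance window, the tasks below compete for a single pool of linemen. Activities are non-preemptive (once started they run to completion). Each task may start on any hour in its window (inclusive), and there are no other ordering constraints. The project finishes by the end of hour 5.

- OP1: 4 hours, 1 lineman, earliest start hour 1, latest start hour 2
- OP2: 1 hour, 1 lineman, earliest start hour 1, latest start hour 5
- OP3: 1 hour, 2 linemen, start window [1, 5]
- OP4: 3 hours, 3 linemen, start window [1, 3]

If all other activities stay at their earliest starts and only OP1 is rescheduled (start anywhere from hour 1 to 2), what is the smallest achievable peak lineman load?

6

OP1@1: h1:7  h2:4  h3:4  h4:1  h5:0 → peak 7
OP1@2: h1:6  h2:4  h3:4  h4:1  h5:1 → peak 6
Best is OP1@2, peak 6.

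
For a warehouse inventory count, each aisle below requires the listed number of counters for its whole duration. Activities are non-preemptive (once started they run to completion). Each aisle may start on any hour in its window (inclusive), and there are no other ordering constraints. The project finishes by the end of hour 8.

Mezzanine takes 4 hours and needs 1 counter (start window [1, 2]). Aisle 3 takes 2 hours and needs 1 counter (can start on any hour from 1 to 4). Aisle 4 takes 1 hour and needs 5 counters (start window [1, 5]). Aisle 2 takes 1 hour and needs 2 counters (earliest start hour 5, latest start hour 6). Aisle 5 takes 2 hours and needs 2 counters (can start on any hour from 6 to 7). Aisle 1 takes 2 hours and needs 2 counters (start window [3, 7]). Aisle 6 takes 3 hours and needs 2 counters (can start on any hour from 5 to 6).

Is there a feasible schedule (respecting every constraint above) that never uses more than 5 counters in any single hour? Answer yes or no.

Schedule Mezzanine@1, Aisle 3@1, Aisle 4@5, Aisle 2@6, Aisle 5@7, Aisle 1@3, Aisle 6@6: h1:2  h2:2  h3:3  h4:3  h5:5  h6:4  h7:4  h8:4 — peak 5 ≤ 5.

yes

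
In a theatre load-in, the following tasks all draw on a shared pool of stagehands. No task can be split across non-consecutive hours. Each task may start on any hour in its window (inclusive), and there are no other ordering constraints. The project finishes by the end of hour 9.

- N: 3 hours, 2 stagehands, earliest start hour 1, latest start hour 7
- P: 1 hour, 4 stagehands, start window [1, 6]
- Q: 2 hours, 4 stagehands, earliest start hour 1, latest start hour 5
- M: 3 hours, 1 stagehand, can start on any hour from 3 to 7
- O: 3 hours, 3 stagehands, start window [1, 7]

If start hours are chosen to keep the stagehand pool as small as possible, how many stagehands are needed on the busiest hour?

4

Early-start (N@1, P@1, Q@1, M@3, O@1) gives peak 13: h1:13  h2:9  h3:6  h4:1  h5:1  h6:0  h7:0  h8:0  h9:0.
Shift P→4, Q→5, M→7, O→7.
Schedule N@1, P@4, Q@5, M@7, O@7: h1:2  h2:2  h3:2  h4:4  h5:4  h6:4  h7:4  h8:4  h9:4 — peak 4.
Total stagehand-hours = 30 over 9 hours ⇒ peak ≥ ⌈30/9⌉ = 4, so 4 is optimal.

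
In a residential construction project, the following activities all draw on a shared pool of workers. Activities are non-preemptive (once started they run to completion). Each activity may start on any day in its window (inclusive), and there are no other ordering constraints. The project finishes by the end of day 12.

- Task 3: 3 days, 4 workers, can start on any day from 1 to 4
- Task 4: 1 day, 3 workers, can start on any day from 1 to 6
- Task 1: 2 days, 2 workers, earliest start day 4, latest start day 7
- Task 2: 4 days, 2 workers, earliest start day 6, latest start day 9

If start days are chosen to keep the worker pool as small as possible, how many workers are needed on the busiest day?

4

Early-start (Task 3@1, Task 4@1, Task 1@4, Task 2@6) gives peak 7: d1:7  d2:4  d3:4  d4:2  d5:2  d6:2  d7:2  d8:2  d9:2  d10:0  d11:0  d12:0.
Shift Task 4→4, Task 1→5.
Schedule Task 3@1, Task 4@4, Task 1@5, Task 2@6: d1:4  d2:4  d3:4  d4:3  d5:2  d6:4  d7:2  d8:2  d9:2  d10:0  d11:0  d12:0 — peak 4.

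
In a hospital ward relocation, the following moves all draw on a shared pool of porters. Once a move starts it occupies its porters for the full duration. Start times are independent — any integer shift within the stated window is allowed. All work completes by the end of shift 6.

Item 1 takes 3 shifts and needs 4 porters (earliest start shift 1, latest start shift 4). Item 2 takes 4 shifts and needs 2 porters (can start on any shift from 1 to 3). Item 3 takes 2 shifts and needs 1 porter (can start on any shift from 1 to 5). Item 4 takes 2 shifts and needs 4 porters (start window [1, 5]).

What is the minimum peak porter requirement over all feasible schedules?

Early-start (Item 1@1, Item 2@1, Item 3@1, Item 4@1) gives peak 11: s1:11  s2:11  s3:6  s4:2  s5:0  s6:0.
Shift Item 3→4, Item 4→5.
Schedule Item 1@1, Item 2@1, Item 3@4, Item 4@5: s1:6  s2:6  s3:6  s4:3  s5:5  s6:4 — peak 6.

6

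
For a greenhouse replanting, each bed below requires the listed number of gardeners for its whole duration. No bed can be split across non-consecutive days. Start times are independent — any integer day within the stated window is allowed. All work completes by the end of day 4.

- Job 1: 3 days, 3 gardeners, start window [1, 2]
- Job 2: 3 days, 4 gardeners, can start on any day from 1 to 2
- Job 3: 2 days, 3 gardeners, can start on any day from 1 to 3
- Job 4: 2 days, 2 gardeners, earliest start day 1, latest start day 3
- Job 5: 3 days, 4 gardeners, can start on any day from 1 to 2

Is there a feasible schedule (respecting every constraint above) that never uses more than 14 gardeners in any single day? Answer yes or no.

yes

Schedule Job 1@1, Job 2@1, Job 3@1, Job 4@3, Job 5@1: d1:14  d2:14  d3:13  d4:2 — peak 14 ≤ 14.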